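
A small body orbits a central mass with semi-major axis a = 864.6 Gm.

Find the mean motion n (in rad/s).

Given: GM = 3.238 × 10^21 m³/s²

Convert to SI: a = 864.6 Gm = 8.646e+11 m.
n = √(GM / a³).
n = √(3.238e+21 / (8.646e+11)³) rad/s ≈ 7.078e-08 rad/s.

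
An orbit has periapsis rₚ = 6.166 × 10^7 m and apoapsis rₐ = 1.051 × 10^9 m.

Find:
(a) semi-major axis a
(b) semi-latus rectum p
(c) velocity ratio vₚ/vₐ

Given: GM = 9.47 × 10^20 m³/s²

(a) a = (rₚ + rₐ)/2 = (6.166e+07 + 1.051e+09)/2 ≈ 5.563e+08 m
(b) From a = (rₚ + rₐ)/2 = 5.5633e+08 m and e = (rₐ − rₚ)/(rₐ + rₚ) = 0.889167, p = a(1 − e²) = 5.5633e+08 · (1 − (0.889167)²) ≈ 1.165e+08 m
(c) Conservation of angular momentum (rₚvₚ = rₐvₐ) gives vₚ/vₐ = rₐ/rₚ = 1.051e+09/6.166e+07 ≈ 17.05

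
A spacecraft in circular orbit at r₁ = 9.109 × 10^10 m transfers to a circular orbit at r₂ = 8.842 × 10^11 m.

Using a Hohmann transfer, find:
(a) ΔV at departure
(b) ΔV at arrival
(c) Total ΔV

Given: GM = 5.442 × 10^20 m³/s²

Transfer semi-major axis: a_t = (r₁ + r₂)/2 = (9.109e+10 + 8.842e+11)/2 = 4.87645e+11 m.
Circular speeds: v₁ = √(GM/r₁) = 77293.7 m/s, v₂ = √(GM/r₂) = 24808.7 m/s.
Transfer speeds (vis-viva v² = GM(2/r − 1/a_t)): v₁ᵗ = 104080 m/s, v₂ᵗ = 10722.3 m/s.
(a) ΔV₁ = |v₁ᵗ − v₁| ≈ 2.679e+04 m/s = 26.79 km/s.
(b) ΔV₂ = |v₂ − v₂ᵗ| ≈ 1.409e+04 m/s = 14.09 km/s.
(c) ΔV_total = ΔV₁ + ΔV₂ ≈ 4.087e+04 m/s = 40.87 km/s.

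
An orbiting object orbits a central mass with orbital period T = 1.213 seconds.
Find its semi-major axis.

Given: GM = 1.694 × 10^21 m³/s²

Invert Kepler's third law: a = (GM · T² / (4π²))^(1/3).
Substituting T = 1.213 s and GM = 1.694e+21 m³/s²:
a = (1.694e+21 · (1.213)² / (4π²))^(1/3) m
a ≈ 3.982e+06 m = 3.982 Mm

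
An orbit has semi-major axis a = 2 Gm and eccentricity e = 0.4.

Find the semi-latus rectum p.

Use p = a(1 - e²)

Convert to SI: a = 2 Gm = 2e+09 m.
p = a (1 − e²).
p = 2e+09 · (1 − (0.4)²) = 2e+09 · 0.84 ≈ 1.68e+09 m = 1.68 Gm.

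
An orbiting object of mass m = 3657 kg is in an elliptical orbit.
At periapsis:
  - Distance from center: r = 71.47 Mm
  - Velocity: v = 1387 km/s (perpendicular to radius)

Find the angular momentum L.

Convert to SI: r = 71.47 Mm = 7.147e+07 m; v = 1387 km/s = 1.387e+06 m/s.
Since v is perpendicular to r, L = m · v · r.
L = 3657 · 1.387e+06 · 7.147e+07 kg·m²/s ≈ 3.625e+17 kg·m²/s.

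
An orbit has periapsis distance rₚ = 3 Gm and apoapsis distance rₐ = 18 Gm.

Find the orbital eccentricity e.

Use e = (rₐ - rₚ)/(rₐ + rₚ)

Convert to SI: rₚ = 3 Gm = 3e+09 m; rₐ = 18 Gm = 1.8e+10 m.
e = (rₐ − rₚ) / (rₐ + rₚ).
e = (1.8e+10 − 3e+09) / (1.8e+10 + 3e+09) = 1.5e+10 / 2.1e+10 ≈ 0.7143.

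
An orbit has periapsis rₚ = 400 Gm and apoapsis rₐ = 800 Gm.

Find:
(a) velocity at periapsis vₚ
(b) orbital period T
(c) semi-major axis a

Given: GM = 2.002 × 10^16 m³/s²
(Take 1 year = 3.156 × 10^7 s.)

Convert to SI: rₚ = 400 Gm = 4e+11 m; rₐ = 800 Gm = 8e+11 m.
(a) With a = (rₚ + rₐ)/2 = 6e+11 m, vₚ = √(GM (2/rₚ − 1/a)) = √(2.002e+16 · (2/4e+11 − 1/6e+11)) m/s ≈ 258.3 m/s
(b) With a = (rₚ + rₐ)/2 = 6e+11 m, T = 2π √(a³/GM) = 2π √((6e+11)³/2.002e+16) s ≈ 2.064e+10 s
(c) a = (rₚ + rₐ)/2 = (4e+11 + 8e+11)/2 ≈ 6e+11 m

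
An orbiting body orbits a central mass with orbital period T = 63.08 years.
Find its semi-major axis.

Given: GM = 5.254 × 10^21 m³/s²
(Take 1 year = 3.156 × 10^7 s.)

Convert to SI: T = 63.08 years = 1.9908e+09 s.
Invert Kepler's third law: a = (GM · T² / (4π²))^(1/3).
Substituting T = 1.9908e+09 s and GM = 5.254e+21 m³/s²:
a = (5.254e+21 · (1.9908e+09)² / (4π²))^(1/3) m
a ≈ 8.08e+12 m = 8.08 × 10^12 m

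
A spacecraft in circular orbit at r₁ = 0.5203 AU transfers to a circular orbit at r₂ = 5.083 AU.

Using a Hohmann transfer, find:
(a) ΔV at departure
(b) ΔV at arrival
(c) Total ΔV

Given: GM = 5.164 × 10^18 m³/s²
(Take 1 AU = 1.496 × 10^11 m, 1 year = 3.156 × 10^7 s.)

Convert to SI: r₁ = 0.5203 AU = 7.78369e+10 m; r₂ = 5.083 AU = 7.60417e+11 m.
Transfer semi-major axis: a_t = (r₁ + r₂)/2 = (7.78369e+10 + 7.60417e+11)/2 = 4.19127e+11 m.
Circular speeds: v₁ = √(GM/r₁) = 8145.17 m/s, v₂ = √(GM/r₂) = 2605.96 m/s.
Transfer speeds (vis-viva v² = GM(2/r − 1/a_t)): v₁ᵗ = 10971.2 m/s, v₂ᵗ = 1123.02 m/s.
(a) ΔV₁ = |v₁ᵗ − v₁| ≈ 2826 m/s = 0.5962 AU/year.
(b) ΔV₂ = |v₂ − v₂ᵗ| ≈ 1483 m/s = 0.3128 AU/year.
(c) ΔV_total = ΔV₁ + ΔV₂ ≈ 4309 m/s = 0.909 AU/year.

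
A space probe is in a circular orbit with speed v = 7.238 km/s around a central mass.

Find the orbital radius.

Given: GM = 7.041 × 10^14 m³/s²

Convert to SI: v = 7.238 km/s = 7238 m/s.
For a circular orbit, v² = GM / r, so r = GM / v².
r = 7.041e+14 / (7238)² m ≈ 1.344e+07 m = 1.344 × 10^7 m.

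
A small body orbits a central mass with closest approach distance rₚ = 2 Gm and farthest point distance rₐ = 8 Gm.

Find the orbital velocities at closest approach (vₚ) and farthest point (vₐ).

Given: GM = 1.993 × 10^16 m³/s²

Convert to SI: rₚ = 2 Gm = 2e+09 m; rₐ = 8 Gm = 8e+09 m.
Use the vis-viva equation v² = GM(2/r − 1/a) with a = (rₚ + rₐ)/2 = (2e+09 + 8e+09)/2 = 5e+09 m.
vₚ = √(GM · (2/rₚ − 1/a)) = √(1.993e+16 · (2/2e+09 − 1/5e+09)) m/s ≈ 3993 m/s = 3.993 km/s.
vₐ = √(GM · (2/rₐ − 1/a)) = √(1.993e+16 · (2/8e+09 − 1/5e+09)) m/s ≈ 998.2 m/s = 998.2 m/s.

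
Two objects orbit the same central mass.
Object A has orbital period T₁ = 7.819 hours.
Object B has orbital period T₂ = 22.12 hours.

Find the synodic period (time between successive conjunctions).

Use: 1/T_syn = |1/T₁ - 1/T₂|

Convert to SI: T₁ = 7.819 hours = 28148.4 s; T₂ = 22.12 hours = 79632 s.
T_syn = |T₁ · T₂ / (T₁ − T₂)|.
T_syn = |28148.4 · 79632 / (28148.4 − 79632)| s ≈ 4.354e+04 s = 12.09 hours.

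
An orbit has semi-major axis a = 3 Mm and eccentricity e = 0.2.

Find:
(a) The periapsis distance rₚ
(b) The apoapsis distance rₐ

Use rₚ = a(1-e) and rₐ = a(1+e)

Convert to SI: a = 3 Mm = 3e+06 m.
(a) rₚ = a(1 − e) = 3e+06 · (1 − 0.2) = 3e+06 · 0.8 ≈ 2.4e+06 m = 2.4 Mm.
(b) rₐ = a(1 + e) = 3e+06 · (1 + 0.2) = 3e+06 · 1.2 ≈ 3.6e+06 m = 3.6 Mm.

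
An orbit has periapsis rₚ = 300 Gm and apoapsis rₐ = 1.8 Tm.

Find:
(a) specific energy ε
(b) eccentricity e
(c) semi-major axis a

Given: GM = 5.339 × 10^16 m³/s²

Convert to SI: rₚ = 300 Gm = 3e+11 m; rₐ = 1.8 Tm = 1.8e+12 m.
(a) With a = (rₚ + rₐ)/2 = 1.05e+12 m, ε = −GM/(2a) = −5.339e+16/(2 · 1.05e+12) J/kg ≈ -2.542e+04 J/kg
(b) e = (rₐ − rₚ)/(rₐ + rₚ) = (1.8e+12 − 3e+11)/(1.8e+12 + 3e+11) ≈ 0.7143
(c) a = (rₚ + rₐ)/2 = (3e+11 + 1.8e+12)/2 ≈ 1.05e+12 m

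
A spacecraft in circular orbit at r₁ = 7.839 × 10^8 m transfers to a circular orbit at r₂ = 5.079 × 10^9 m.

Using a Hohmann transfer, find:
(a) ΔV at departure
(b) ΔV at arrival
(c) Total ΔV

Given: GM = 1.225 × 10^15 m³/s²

Transfer semi-major axis: a_t = (r₁ + r₂)/2 = (7.839e+08 + 5.079e+09)/2 = 2.93145e+09 m.
Circular speeds: v₁ = √(GM/r₁) = 1250.08 m/s, v₂ = √(GM/r₂) = 491.11 m/s.
Transfer speeds (vis-viva v² = GM(2/r − 1/a_t)): v₁ᵗ = 1645.45 m/s, v₂ᵗ = 253.962 m/s.
(a) ΔV₁ = |v₁ᵗ − v₁| ≈ 395.4 m/s = 395.4 m/s.
(b) ΔV₂ = |v₂ − v₂ᵗ| ≈ 237.1 m/s = 237.1 m/s.
(c) ΔV_total = ΔV₁ + ΔV₂ ≈ 632.5 m/s = 632.5 m/s.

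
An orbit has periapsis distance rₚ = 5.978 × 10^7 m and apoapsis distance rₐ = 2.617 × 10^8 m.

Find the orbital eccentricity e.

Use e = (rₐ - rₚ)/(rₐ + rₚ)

e = (rₐ − rₚ) / (rₐ + rₚ).
e = (2.617e+08 − 5.978e+07) / (2.617e+08 + 5.978e+07) = 2.0192e+08 / 3.2148e+08 ≈ 0.6281.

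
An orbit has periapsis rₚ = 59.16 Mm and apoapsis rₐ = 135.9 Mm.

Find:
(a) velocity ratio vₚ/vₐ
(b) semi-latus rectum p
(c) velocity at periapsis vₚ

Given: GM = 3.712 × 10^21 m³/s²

Convert to SI: rₚ = 59.16 Mm = 5.916e+07 m; rₐ = 135.9 Mm = 1.359e+08 m.
(a) Conservation of angular momentum (rₚvₚ = rₐvₐ) gives vₚ/vₐ = rₐ/rₚ = 1.359e+08/5.916e+07 ≈ 2.297
(b) From a = (rₚ + rₐ)/2 = 9.753e+07 m and e = (rₐ − rₚ)/(rₐ + rₚ) = 0.393417, p = a(1 − e²) = 9.753e+07 · (1 − (0.393417)²) ≈ 8.243e+07 m
(c) With a = (rₚ + rₐ)/2 = 9.753e+07 m, vₚ = √(GM (2/rₚ − 1/a)) = √(3.712e+21 · (2/5.916e+07 − 1/9.753e+07)) m/s ≈ 9.35e+06 m/s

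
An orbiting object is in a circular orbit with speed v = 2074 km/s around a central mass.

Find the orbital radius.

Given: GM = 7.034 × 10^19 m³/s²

Convert to SI: v = 2074 km/s = 2.074e+06 m/s.
For a circular orbit, v² = GM / r, so r = GM / v².
r = 7.034e+19 / (2.074e+06)² m ≈ 1.635e+07 m = 16.35 Mm.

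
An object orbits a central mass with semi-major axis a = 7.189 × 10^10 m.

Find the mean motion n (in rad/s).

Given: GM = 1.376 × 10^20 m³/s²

n = √(GM / a³).
n = √(1.376e+20 / (7.189e+10)³) rad/s ≈ 6.086e-07 rad/s.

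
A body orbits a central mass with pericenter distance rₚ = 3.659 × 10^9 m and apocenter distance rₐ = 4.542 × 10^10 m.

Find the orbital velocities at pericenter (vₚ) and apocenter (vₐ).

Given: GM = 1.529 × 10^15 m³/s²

Use the vis-viva equation v² = GM(2/r − 1/a) with a = (rₚ + rₐ)/2 = (3.659e+09 + 4.542e+10)/2 = 2.45395e+10 m.
vₚ = √(GM · (2/rₚ − 1/a)) = √(1.529e+15 · (2/3.659e+09 − 1/2.45395e+10)) m/s ≈ 879.5 m/s = 879.5 m/s.
vₐ = √(GM · (2/rₐ − 1/a)) = √(1.529e+15 · (2/4.542e+10 − 1/2.45395e+10)) m/s ≈ 70.85 m/s = 70.85 m/s.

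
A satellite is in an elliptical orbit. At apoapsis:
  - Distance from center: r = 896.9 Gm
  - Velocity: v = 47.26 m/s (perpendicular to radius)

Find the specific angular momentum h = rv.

Convert to SI: r = 896.9 Gm = 8.969e+11 m.
With v perpendicular to r, h = r · v.
h = 8.969e+11 · 47.26 m²/s ≈ 4.239e+13 m²/s.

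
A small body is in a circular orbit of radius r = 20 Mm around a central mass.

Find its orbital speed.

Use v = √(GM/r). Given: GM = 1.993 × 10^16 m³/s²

Convert to SI: r = 20 Mm = 2e+07 m.
For a circular orbit, gravity supplies the centripetal force, so v = √(GM / r).
v = √(1.993e+16 / 2e+07) m/s ≈ 3.157e+04 m/s = 31.57 km/s.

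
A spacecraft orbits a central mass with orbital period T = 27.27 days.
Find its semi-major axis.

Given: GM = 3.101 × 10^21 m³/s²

Convert to SI: T = 27.27 days = 2.35613e+06 s.
Invert Kepler's third law: a = (GM · T² / (4π²))^(1/3).
Substituting T = 2.35613e+06 s and GM = 3.101e+21 m³/s²:
a = (3.101e+21 · (2.35613e+06)² / (4π²))^(1/3) m
a ≈ 7.583e+10 m = 75.83 Gm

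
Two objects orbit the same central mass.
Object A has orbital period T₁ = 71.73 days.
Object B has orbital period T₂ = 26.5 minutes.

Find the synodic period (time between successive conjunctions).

Convert to SI: T₁ = 71.73 days = 6.19747e+06 s; T₂ = 26.5 minutes = 1590 s.
T_syn = |T₁ · T₂ / (T₁ − T₂)|.
T_syn = |6.19747e+06 · 1590 / (6.19747e+06 − 1590)| s ≈ 1590 s = 26.51 minutes.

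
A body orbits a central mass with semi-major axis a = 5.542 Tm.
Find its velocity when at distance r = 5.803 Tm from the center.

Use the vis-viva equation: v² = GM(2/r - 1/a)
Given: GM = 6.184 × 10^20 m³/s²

Convert to SI: a = 5.542 Tm = 5.542e+12 m; r = 5.803 Tm = 5.803e+12 m.
Vis-viva: v = √(GM · (2/r − 1/a)).
2/r − 1/a = 2/5.803e+12 − 1/5.542e+12 = 1.64209e-13 m⁻¹.
v = √(6.184e+20 · 1.64209e-13) m/s ≈ 1.008e+04 m/s = 10.08 km/s.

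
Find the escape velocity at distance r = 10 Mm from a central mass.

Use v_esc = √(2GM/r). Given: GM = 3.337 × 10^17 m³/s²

Convert to SI: r = 10 Mm = 1e+07 m.
Escape velocity comes from setting total energy to zero: ½v² − GM/r = 0 ⇒ v_esc = √(2GM / r).
v_esc = √(2 · 3.337e+17 / 1e+07) m/s ≈ 2.583e+05 m/s = 258.3 km/s.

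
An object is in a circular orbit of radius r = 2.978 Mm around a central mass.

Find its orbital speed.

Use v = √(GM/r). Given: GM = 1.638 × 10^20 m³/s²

Convert to SI: r = 2.978 Mm = 2.978e+06 m.
For a circular orbit, gravity supplies the centripetal force, so v = √(GM / r).
v = √(1.638e+20 / 2.978e+06) m/s ≈ 7.416e+06 m/s = 7416 km/s.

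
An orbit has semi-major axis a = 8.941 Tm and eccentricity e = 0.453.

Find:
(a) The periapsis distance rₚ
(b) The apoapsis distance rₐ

Convert to SI: a = 8.941 Tm = 8.941e+12 m.
(a) rₚ = a(1 − e) = 8.941e+12 · (1 − 0.453) = 8.941e+12 · 0.547 ≈ 4.891e+12 m = 4.891 Tm.
(b) rₐ = a(1 + e) = 8.941e+12 · (1 + 0.453) = 8.941e+12 · 1.453 ≈ 1.299e+13 m = 12.99 Tm.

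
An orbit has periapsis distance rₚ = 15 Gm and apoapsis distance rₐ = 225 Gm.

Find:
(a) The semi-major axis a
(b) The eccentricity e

Convert to SI: rₚ = 15 Gm = 1.5e+10 m; rₐ = 225 Gm = 2.25e+11 m.
(a) a = (rₚ + rₐ) / 2 = (1.5e+10 + 2.25e+11) / 2 ≈ 1.2e+11 m = 120 Gm.
(b) e = (rₐ − rₚ) / (rₐ + rₚ) = (2.25e+11 − 1.5e+10) / (2.25e+11 + 1.5e+10) ≈ 0.875.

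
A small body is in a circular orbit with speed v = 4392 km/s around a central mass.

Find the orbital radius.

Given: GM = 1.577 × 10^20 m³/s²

Convert to SI: v = 4392 km/s = 4.392e+06 m/s.
For a circular orbit, v² = GM / r, so r = GM / v².
r = 1.577e+20 / (4.392e+06)² m ≈ 8.175e+06 m = 8.175 Mm.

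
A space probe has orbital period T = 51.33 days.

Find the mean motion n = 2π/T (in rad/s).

Convert to SI: T = 51.33 days = 4.43491e+06 s.
n = 2π / T.
n = 2π / 4.43491e+06 s ≈ 1.417e-06 rad/s.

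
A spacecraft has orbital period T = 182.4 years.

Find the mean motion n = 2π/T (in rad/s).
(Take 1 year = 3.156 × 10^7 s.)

Convert to SI: T = 182.4 years = 5.75654e+09 s.
n = 2π / T.
n = 2π / 5.75654e+09 s ≈ 1.091e-09 rad/s.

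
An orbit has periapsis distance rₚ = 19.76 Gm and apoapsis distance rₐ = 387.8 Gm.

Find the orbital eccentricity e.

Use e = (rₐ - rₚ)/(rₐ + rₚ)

Convert to SI: rₚ = 19.76 Gm = 1.976e+10 m; rₐ = 387.8 Gm = 3.878e+11 m.
e = (rₐ − rₚ) / (rₐ + rₚ).
e = (3.878e+11 − 1.976e+10) / (3.878e+11 + 1.976e+10) = 3.6804e+11 / 4.0756e+11 ≈ 0.903.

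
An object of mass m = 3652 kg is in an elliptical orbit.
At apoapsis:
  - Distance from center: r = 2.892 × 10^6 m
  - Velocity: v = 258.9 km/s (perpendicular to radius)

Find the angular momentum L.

Convert to SI: v = 258.9 km/s = 258900 m/s.
Since v is perpendicular to r, L = m · v · r.
L = 3652 · 258900 · 2.892e+06 kg·m²/s ≈ 2.734e+15 kg·m²/s.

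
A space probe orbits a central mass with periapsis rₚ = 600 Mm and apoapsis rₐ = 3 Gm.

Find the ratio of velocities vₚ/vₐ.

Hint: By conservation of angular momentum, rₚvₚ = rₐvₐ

Convert to SI: rₚ = 600 Mm = 6e+08 m; rₐ = 3 Gm = 3e+09 m.
Conservation of angular momentum gives rₚvₚ = rₐvₐ, so vₚ/vₐ = rₐ/rₚ.
vₚ/vₐ = 3e+09 / 6e+08 ≈ 5.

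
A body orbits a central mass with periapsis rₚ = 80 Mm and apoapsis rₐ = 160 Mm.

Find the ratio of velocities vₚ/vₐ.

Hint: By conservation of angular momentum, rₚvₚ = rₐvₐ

Convert to SI: rₚ = 80 Mm = 8e+07 m; rₐ = 160 Mm = 1.6e+08 m.
Conservation of angular momentum gives rₚvₚ = rₐvₐ, so vₚ/vₐ = rₐ/rₚ.
vₚ/vₐ = 1.6e+08 / 8e+07 ≈ 2.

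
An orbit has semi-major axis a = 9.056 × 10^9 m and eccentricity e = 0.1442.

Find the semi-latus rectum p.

p = a (1 − e²).
p = 9.056e+09 · (1 − (0.1442)²) = 9.056e+09 · 0.979206 ≈ 8.868e+09 m = 8.868 × 10^9 m.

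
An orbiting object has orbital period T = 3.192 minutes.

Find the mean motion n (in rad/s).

Convert to SI: T = 3.192 minutes = 191.52 s.
n = 2π / T.
n = 2π / 191.52 s ≈ 0.03281 rad/s.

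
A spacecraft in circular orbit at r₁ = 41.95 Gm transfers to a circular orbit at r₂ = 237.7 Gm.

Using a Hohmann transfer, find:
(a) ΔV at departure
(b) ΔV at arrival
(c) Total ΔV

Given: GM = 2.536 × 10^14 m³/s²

Convert to SI: r₁ = 41.95 Gm = 4.195e+10 m; r₂ = 237.7 Gm = 2.377e+11 m.
Transfer semi-major axis: a_t = (r₁ + r₂)/2 = (4.195e+10 + 2.377e+11)/2 = 1.39825e+11 m.
Circular speeds: v₁ = √(GM/r₁) = 77.7515 m/s, v₂ = √(GM/r₂) = 32.6633 m/s.
Transfer speeds (vis-viva v² = GM(2/r − 1/a_t)): v₁ᵗ = 101.375 m/s, v₂ᵗ = 17.891 m/s.
(a) ΔV₁ = |v₁ᵗ − v₁| ≈ 23.62 m/s = 23.62 m/s.
(b) ΔV₂ = |v₂ − v₂ᵗ| ≈ 14.77 m/s = 14.77 m/s.
(c) ΔV_total = ΔV₁ + ΔV₂ ≈ 38.4 m/s = 38.4 m/s.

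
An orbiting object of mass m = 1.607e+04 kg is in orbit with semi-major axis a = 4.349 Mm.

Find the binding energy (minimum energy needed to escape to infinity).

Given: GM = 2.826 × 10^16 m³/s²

Convert to SI: a = 4.349 Mm = 4.349e+06 m.
Total orbital energy is E = −GMm/(2a); binding energy is E_bind = −E = GMm/(2a).
E_bind = 2.826e+16 · 1.607e+04 / (2 · 4.349e+06) J ≈ 5.221e+13 J = 52.21 TJ.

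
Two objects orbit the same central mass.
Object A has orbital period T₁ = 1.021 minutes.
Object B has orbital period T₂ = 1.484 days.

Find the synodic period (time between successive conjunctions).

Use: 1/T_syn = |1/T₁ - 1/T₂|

Convert to SI: T₁ = 1.021 minutes = 61.26 s; T₂ = 1.484 days = 128218 s.
T_syn = |T₁ · T₂ / (T₁ − T₂)|.
T_syn = |61.26 · 128218 / (61.26 − 128218)| s ≈ 61.29 s = 1.021 minutes.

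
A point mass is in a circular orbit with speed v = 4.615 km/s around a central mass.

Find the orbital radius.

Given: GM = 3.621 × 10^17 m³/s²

Convert to SI: v = 4.615 km/s = 4615 m/s.
For a circular orbit, v² = GM / r, so r = GM / v².
r = 3.621e+17 / (4615)² m ≈ 1.7e+10 m = 1.7 × 10^10 m.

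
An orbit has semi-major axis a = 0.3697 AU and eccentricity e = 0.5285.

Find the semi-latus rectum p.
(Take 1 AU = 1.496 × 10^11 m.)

Convert to SI: a = 0.3697 AU = 5.53071e+10 m.
p = a (1 − e²).
p = 5.53071e+10 · (1 − (0.5285)²) = 5.53071e+10 · 0.720688 ≈ 3.986e+10 m = 0.2664 AU.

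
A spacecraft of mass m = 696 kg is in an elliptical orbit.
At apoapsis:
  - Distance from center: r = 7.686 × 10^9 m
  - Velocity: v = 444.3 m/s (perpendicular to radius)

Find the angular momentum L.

Since v is perpendicular to r, L = m · v · r.
L = 696 · 444.3 · 7.686e+09 kg·m²/s ≈ 2.377e+15 kg·m²/s.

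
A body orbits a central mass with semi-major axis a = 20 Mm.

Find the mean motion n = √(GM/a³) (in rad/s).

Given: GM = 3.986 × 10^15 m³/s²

Convert to SI: a = 20 Mm = 2e+07 m.
n = √(GM / a³).
n = √(3.986e+15 / (2e+07)³) rad/s ≈ 0.0007059 rad/s.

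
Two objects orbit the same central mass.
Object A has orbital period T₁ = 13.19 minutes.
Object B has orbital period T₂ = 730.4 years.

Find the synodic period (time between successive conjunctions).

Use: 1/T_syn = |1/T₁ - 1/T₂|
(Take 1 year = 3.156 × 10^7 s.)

Convert to SI: T₁ = 13.19 minutes = 791.4 s; T₂ = 730.4 years = 2.30514e+10 s.
T_syn = |T₁ · T₂ / (T₁ − T₂)|.
T_syn = |791.4 · 2.30514e+10 / (791.4 − 2.30514e+10)| s ≈ 791.4 s = 13.19 minutes.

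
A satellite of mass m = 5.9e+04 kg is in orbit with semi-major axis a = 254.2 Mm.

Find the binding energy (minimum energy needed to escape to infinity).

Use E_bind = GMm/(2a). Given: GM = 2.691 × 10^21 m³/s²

Convert to SI: a = 254.2 Mm = 2.542e+08 m.
Total orbital energy is E = −GMm/(2a); binding energy is E_bind = −E = GMm/(2a).
E_bind = 2.691e+21 · 5.9e+04 / (2 · 2.542e+08) J ≈ 3.123e+17 J = 312.3 PJ.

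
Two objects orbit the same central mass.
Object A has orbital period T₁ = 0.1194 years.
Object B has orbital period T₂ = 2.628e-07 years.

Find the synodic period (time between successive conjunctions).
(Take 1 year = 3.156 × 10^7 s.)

Convert to SI: T₁ = 0.1194 years = 3.76826e+06 s; T₂ = 2.628e-07 years = 8.29397 s.
T_syn = |T₁ · T₂ / (T₁ − T₂)|.
T_syn = |3.76826e+06 · 8.29397 / (3.76826e+06 − 8.29397)| s ≈ 8.294 s = 2.628e-07 years.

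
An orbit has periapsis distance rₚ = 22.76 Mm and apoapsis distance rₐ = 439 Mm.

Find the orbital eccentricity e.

Convert to SI: rₚ = 22.76 Mm = 2.276e+07 m; rₐ = 439 Mm = 4.39e+08 m.
e = (rₐ − rₚ) / (rₐ + rₚ).
e = (4.39e+08 − 2.276e+07) / (4.39e+08 + 2.276e+07) = 4.1624e+08 / 4.6176e+08 ≈ 0.9014.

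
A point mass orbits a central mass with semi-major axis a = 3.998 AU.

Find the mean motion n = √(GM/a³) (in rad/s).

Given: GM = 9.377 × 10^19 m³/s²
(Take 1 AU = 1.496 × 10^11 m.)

Convert to SI: a = 3.998 AU = 5.98101e+11 m.
n = √(GM / a³).
n = √(9.377e+19 / (5.98101e+11)³) rad/s ≈ 2.093e-08 rad/s.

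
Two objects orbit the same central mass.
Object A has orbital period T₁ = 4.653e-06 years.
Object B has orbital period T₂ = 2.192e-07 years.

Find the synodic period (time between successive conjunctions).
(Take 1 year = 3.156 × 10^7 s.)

Convert to SI: T₁ = 4.653e-06 years = 146.849 s; T₂ = 2.192e-07 years = 6.91795 s.
T_syn = |T₁ · T₂ / (T₁ − T₂)|.
T_syn = |146.849 · 6.91795 / (146.849 − 6.91795)| s ≈ 7.26 s = 2.3e-07 years.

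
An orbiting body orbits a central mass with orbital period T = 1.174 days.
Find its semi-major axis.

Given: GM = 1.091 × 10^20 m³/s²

Convert to SI: T = 1.174 days = 101434 s.
Invert Kepler's third law: a = (GM · T² / (4π²))^(1/3).
Substituting T = 101434 s and GM = 1.091e+20 m³/s²:
a = (1.091e+20 · (101434)² / (4π²))^(1/3) m
a ≈ 3.052e+09 m = 3.052 × 10^9 m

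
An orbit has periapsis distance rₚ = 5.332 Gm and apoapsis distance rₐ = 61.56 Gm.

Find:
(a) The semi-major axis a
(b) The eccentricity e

Convert to SI: rₚ = 5.332 Gm = 5.332e+09 m; rₐ = 61.56 Gm = 6.156e+10 m.
(a) a = (rₚ + rₐ) / 2 = (5.332e+09 + 6.156e+10) / 2 ≈ 3.345e+10 m = 33.45 Gm.
(b) e = (rₐ − rₚ) / (rₐ + rₚ) = (6.156e+10 − 5.332e+09) / (6.156e+10 + 5.332e+09) ≈ 0.8406.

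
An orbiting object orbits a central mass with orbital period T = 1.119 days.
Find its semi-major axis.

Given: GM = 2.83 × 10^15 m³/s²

Convert to SI: T = 1.119 days = 96681.6 s.
Invert Kepler's third law: a = (GM · T² / (4π²))^(1/3).
Substituting T = 96681.6 s and GM = 2.83e+15 m³/s²:
a = (2.83e+15 · (96681.6)² / (4π²))^(1/3) m
a ≈ 8.751e+07 m = 8.751 × 10^7 m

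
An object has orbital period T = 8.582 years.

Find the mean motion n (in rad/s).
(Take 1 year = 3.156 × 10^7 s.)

Convert to SI: T = 8.582 years = 2.70848e+08 s.
n = 2π / T.
n = 2π / 2.70848e+08 s ≈ 2.32e-08 rad/s.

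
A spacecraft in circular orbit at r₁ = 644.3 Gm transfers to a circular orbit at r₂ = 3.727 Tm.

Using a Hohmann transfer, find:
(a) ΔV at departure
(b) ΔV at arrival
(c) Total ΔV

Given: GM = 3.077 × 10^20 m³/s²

Convert to SI: r₁ = 644.3 Gm = 6.443e+11 m; r₂ = 3.727 Tm = 3.727e+12 m.
Transfer semi-major axis: a_t = (r₁ + r₂)/2 = (6.443e+11 + 3.727e+12)/2 = 2.18565e+12 m.
Circular speeds: v₁ = √(GM/r₁) = 21853.4 m/s, v₂ = √(GM/r₂) = 9086.24 m/s.
Transfer speeds (vis-viva v² = GM(2/r − 1/a_t)): v₁ᵗ = 28537 m/s, v₂ᵗ = 4933.3 m/s.
(a) ΔV₁ = |v₁ᵗ − v₁| ≈ 6684 m/s = 6.684 km/s.
(b) ΔV₂ = |v₂ − v₂ᵗ| ≈ 4153 m/s = 4.153 km/s.
(c) ΔV_total = ΔV₁ + ΔV₂ ≈ 1.084e+04 m/s = 10.84 km/s.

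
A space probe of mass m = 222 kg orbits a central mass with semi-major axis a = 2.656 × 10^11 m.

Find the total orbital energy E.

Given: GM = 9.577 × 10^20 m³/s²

E = −GMm / (2a).
E = −9.577e+20 · 222 / (2 · 2.656e+11) J ≈ -4.002e+11 J = -400.2 GJ.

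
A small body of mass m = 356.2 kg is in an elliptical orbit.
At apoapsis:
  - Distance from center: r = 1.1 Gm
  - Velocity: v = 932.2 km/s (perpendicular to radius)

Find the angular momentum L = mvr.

Convert to SI: r = 1.1 Gm = 1.1e+09 m; v = 932.2 km/s = 932200 m/s.
Since v is perpendicular to r, L = m · v · r.
L = 356.2 · 932200 · 1.1e+09 kg·m²/s ≈ 3.653e+17 kg·m²/s.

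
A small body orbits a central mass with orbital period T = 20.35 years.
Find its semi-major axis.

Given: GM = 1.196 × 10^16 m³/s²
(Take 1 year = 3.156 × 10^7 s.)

Convert to SI: T = 20.35 years = 6.42246e+08 s.
Invert Kepler's third law: a = (GM · T² / (4π²))^(1/3).
Substituting T = 6.42246e+08 s and GM = 1.196e+16 m³/s²:
a = (1.196e+16 · (6.42246e+08)² / (4π²))^(1/3) m
a ≈ 4.999e+10 m = 49.99 Gm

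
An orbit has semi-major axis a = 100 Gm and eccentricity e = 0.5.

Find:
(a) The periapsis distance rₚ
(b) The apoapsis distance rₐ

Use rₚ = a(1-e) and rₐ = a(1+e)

Convert to SI: a = 100 Gm = 1e+11 m.
(a) rₚ = a(1 − e) = 1e+11 · (1 − 0.5) = 1e+11 · 0.5 ≈ 5e+10 m = 50 Gm.
(b) rₐ = a(1 + e) = 1e+11 · (1 + 0.5) = 1e+11 · 1.5 ≈ 1.5e+11 m = 150 Gm.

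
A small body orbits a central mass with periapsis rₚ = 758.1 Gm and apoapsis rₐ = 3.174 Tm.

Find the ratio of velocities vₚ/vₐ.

Convert to SI: rₚ = 758.1 Gm = 7.581e+11 m; rₐ = 3.174 Tm = 3.174e+12 m.
Conservation of angular momentum gives rₚvₚ = rₐvₐ, so vₚ/vₐ = rₐ/rₚ.
vₚ/vₐ = 3.174e+12 / 7.581e+11 ≈ 4.187.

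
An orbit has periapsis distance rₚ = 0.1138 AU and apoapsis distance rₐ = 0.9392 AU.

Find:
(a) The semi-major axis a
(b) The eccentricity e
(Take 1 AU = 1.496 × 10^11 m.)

Convert to SI: rₚ = 0.1138 AU = 1.70245e+10 m; rₐ = 0.9392 AU = 1.40504e+11 m.
(a) a = (rₚ + rₐ) / 2 = (1.70245e+10 + 1.40504e+11) / 2 ≈ 7.876e+10 m = 0.5265 AU.
(b) e = (rₐ − rₚ) / (rₐ + rₚ) = (1.40504e+11 − 1.70245e+10) / (1.40504e+11 + 1.70245e+10) ≈ 0.7839.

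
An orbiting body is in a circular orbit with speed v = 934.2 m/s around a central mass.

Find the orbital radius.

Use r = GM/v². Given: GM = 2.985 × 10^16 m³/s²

For a circular orbit, v² = GM / r, so r = GM / v².
r = 2.985e+16 / (934.2)² m ≈ 3.42e+10 m = 34.2 Gm.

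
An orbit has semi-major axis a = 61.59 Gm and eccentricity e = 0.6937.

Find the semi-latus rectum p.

Convert to SI: a = 61.59 Gm = 6.159e+10 m.
p = a (1 − e²).
p = 6.159e+10 · (1 − (0.6937)²) = 6.159e+10 · 0.51878 ≈ 3.195e+10 m = 31.95 Gm.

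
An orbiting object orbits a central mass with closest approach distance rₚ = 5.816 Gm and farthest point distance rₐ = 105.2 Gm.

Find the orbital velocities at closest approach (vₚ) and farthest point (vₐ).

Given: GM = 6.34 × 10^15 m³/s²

Convert to SI: rₚ = 5.816 Gm = 5.816e+09 m; rₐ = 105.2 Gm = 1.052e+11 m.
Use the vis-viva equation v² = GM(2/r − 1/a) with a = (rₚ + rₐ)/2 = (5.816e+09 + 1.052e+11)/2 = 5.5508e+10 m.
vₚ = √(GM · (2/rₚ − 1/a)) = √(6.34e+15 · (2/5.816e+09 − 1/5.5508e+10)) m/s ≈ 1437 m/s = 1.437 km/s.
vₐ = √(GM · (2/rₐ − 1/a)) = √(6.34e+15 · (2/1.052e+11 − 1/5.5508e+10)) m/s ≈ 79.46 m/s = 79.46 m/s.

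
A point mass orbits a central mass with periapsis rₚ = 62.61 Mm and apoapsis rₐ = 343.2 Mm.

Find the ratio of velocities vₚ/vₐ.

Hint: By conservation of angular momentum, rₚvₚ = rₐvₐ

Convert to SI: rₚ = 62.61 Mm = 6.261e+07 m; rₐ = 343.2 Mm = 3.432e+08 m.
Conservation of angular momentum gives rₚvₚ = rₐvₐ, so vₚ/vₐ = rₐ/rₚ.
vₚ/vₐ = 3.432e+08 / 6.261e+07 ≈ 5.482.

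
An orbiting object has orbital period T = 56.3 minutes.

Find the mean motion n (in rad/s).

Convert to SI: T = 56.3 minutes = 3378 s.
n = 2π / T.
n = 2π / 3378 s ≈ 0.00186 rad/s.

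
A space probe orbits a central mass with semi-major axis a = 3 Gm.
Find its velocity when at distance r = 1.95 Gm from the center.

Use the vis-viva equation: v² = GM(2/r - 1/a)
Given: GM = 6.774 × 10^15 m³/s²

Convert to SI: a = 3 Gm = 3e+09 m; r = 1.95 Gm = 1.95e+09 m.
Vis-viva: v = √(GM · (2/r − 1/a)).
2/r − 1/a = 2/1.95e+09 − 1/3e+09 = 6.92308e-10 m⁻¹.
v = √(6.774e+15 · 6.92308e-10) m/s ≈ 2166 m/s = 2.166 km/s.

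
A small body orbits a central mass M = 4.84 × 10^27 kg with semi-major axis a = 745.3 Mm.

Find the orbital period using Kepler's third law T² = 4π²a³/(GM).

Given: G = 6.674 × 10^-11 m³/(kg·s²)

Convert to SI: a = 745.3 Mm = 7.453e+08 m.
GM = G · M = 6.674e-11 · 4.84e+27 = 3.23022e+17 m³/s².
Kepler's third law: T = 2π √(a³ / GM).
Substituting a = 7.453e+08 m and GM = 3.23022e+17 m³/s²:
T = 2π √((7.453e+08)³ / 3.23022e+17) s
T ≈ 2.249e+05 s = 2.603 days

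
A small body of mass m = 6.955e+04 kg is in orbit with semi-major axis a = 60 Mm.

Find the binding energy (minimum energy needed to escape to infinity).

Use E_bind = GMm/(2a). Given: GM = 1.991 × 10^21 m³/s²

Convert to SI: a = 60 Mm = 6e+07 m.
Total orbital energy is E = −GMm/(2a); binding energy is E_bind = −E = GMm/(2a).
E_bind = 1.991e+21 · 6.955e+04 / (2 · 6e+07) J ≈ 1.154e+18 J = 1.154 EJ.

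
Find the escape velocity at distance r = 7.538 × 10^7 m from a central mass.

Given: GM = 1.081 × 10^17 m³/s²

Escape velocity comes from setting total energy to zero: ½v² − GM/r = 0 ⇒ v_esc = √(2GM / r).
v_esc = √(2 · 1.081e+17 / 7.538e+07) m/s ≈ 5.355e+04 m/s = 53.55 km/s.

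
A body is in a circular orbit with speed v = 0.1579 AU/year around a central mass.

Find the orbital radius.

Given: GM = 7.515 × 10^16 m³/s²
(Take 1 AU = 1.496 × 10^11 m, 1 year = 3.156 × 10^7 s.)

Convert to SI: v = 0.1579 AU/year = 748.474 m/s.
For a circular orbit, v² = GM / r, so r = GM / v².
r = 7.515e+16 / (748.474)² m ≈ 1.341e+11 m = 0.8967 AU.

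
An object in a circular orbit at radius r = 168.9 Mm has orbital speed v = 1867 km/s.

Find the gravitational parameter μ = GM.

Convert to SI: r = 168.9 Mm = 1.689e+08 m; v = 1867 km/s = 1.867e+06 m/s.
For a circular orbit v² = GM/r, so GM = v² · r.
GM = (1.867e+06)² · 1.689e+08 m³/s² ≈ 5.887e+20 m³/s² = 5.887 × 10^20 m³/s².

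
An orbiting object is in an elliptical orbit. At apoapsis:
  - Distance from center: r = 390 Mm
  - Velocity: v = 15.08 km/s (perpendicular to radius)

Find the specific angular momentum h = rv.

Convert to SI: r = 390 Mm = 3.9e+08 m; v = 15.08 km/s = 15080 m/s.
With v perpendicular to r, h = r · v.
h = 3.9e+08 · 15080 m²/s ≈ 5.881e+12 m²/s.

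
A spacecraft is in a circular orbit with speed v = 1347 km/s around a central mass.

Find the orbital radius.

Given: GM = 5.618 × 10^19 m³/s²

Convert to SI: v = 1347 km/s = 1.347e+06 m/s.
For a circular orbit, v² = GM / r, so r = GM / v².
r = 5.618e+19 / (1.347e+06)² m ≈ 3.096e+07 m = 30.96 Mm.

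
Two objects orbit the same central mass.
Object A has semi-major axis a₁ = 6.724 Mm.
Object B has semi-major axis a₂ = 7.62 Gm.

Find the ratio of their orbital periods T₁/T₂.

Convert to SI: a₁ = 6.724 Mm = 6.724e+06 m; a₂ = 7.62 Gm = 7.62e+09 m.
From Kepler's third law, (T₁/T₂)² = (a₁/a₂)³, so T₁/T₂ = (a₁/a₂)^(3/2).
a₁/a₂ = 6.724e+06 / 7.62e+09 = 0.000882415.
T₁/T₂ = (0.000882415)^(3/2) ≈ 2.621e-05.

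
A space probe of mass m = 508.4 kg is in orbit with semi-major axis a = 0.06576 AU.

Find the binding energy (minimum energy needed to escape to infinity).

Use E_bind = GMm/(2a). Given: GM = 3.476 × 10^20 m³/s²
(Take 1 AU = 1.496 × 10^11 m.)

Convert to SI: a = 0.06576 AU = 9.8377e+09 m.
Total orbital energy is E = −GMm/(2a); binding energy is E_bind = −E = GMm/(2a).
E_bind = 3.476e+20 · 508.4 / (2 · 9.8377e+09) J ≈ 8.982e+12 J = 8.982 TJ.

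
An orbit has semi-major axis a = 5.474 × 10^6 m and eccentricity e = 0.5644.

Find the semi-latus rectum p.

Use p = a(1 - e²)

p = a (1 − e²).
p = 5.474e+06 · (1 − (0.5644)²) = 5.474e+06 · 0.681453 ≈ 3.73e+06 m = 3.73 × 10^6 m.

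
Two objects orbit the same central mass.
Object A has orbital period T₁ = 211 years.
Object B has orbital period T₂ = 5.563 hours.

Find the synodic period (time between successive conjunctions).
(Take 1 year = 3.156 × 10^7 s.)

Convert to SI: T₁ = 211 years = 6.65916e+09 s; T₂ = 5.563 hours = 20026.8 s.
T_syn = |T₁ · T₂ / (T₁ − T₂)|.
T_syn = |6.65916e+09 · 20026.8 / (6.65916e+09 − 20026.8)| s ≈ 2.003e+04 s = 5.563 hours.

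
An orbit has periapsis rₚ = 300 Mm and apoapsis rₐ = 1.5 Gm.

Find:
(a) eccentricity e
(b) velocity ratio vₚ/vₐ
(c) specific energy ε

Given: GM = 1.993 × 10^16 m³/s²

Convert to SI: rₚ = 300 Mm = 3e+08 m; rₐ = 1.5 Gm = 1.5e+09 m.
(a) e = (rₐ − rₚ)/(rₐ + rₚ) = (1.5e+09 − 3e+08)/(1.5e+09 + 3e+08) ≈ 0.6667
(b) Conservation of angular momentum (rₚvₚ = rₐvₐ) gives vₚ/vₐ = rₐ/rₚ = 1.5e+09/3e+08 ≈ 5
(c) With a = (rₚ + rₐ)/2 = 9e+08 m, ε = −GM/(2a) = −1.993e+16/(2 · 9e+08) J/kg ≈ -1.107e+07 J/kg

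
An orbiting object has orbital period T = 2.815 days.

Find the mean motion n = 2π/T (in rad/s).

Convert to SI: T = 2.815 days = 243216 s.
n = 2π / T.
n = 2π / 243216 s ≈ 2.583e-05 rad/s.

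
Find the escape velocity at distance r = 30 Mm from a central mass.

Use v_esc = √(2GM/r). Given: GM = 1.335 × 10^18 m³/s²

Convert to SI: r = 30 Mm = 3e+07 m.
Escape velocity comes from setting total energy to zero: ½v² − GM/r = 0 ⇒ v_esc = √(2GM / r).
v_esc = √(2 · 1.335e+18 / 3e+07) m/s ≈ 2.983e+05 m/s = 298.3 km/s.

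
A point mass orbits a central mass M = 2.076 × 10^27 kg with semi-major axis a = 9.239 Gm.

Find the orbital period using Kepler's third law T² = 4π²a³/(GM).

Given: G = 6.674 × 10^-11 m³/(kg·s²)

Convert to SI: a = 9.239 Gm = 9.239e+09 m.
GM = G · M = 6.674e-11 · 2.076e+27 = 1.38552e+17 m³/s².
Kepler's third law: T = 2π √(a³ / GM).
Substituting a = 9.239e+09 m and GM = 1.38552e+17 m³/s²:
T = 2π √((9.239e+09)³ / 1.38552e+17) s
T ≈ 1.499e+07 s = 173.5 days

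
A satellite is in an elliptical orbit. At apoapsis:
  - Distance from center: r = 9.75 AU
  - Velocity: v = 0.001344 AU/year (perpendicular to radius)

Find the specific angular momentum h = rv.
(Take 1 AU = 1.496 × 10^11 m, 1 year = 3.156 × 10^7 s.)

Convert to SI: r = 9.75 AU = 1.4586e+12 m; v = 0.001344 AU/year = 6.3708 m/s.
With v perpendicular to r, h = r · v.
h = 1.4586e+12 · 6.3708 m²/s ≈ 9.292e+12 m²/s.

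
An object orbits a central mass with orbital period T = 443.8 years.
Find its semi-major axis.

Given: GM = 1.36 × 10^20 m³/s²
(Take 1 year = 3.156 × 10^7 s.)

Convert to SI: T = 443.8 years = 1.40063e+10 s.
Invert Kepler's third law: a = (GM · T² / (4π²))^(1/3).
Substituting T = 1.40063e+10 s and GM = 1.36e+20 m³/s²:
a = (1.36e+20 · (1.40063e+10)² / (4π²))^(1/3) m
a ≈ 8.776e+12 m = 8.776 × 10^12 m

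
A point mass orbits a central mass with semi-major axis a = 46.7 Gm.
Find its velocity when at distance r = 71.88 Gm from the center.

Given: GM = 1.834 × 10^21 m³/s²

Convert to SI: a = 46.7 Gm = 4.67e+10 m; r = 71.88 Gm = 7.188e+10 m.
Vis-viva: v = √(GM · (2/r − 1/a)).
2/r − 1/a = 2/7.188e+10 − 1/4.67e+10 = 6.41088e-12 m⁻¹.
v = √(1.834e+21 · 6.41088e-12) m/s ≈ 1.084e+05 m/s = 108.4 km/s.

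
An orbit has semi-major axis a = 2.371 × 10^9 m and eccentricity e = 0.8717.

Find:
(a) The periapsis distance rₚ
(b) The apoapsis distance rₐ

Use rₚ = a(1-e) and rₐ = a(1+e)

(a) rₚ = a(1 − e) = 2.371e+09 · (1 − 0.8717) = 2.371e+09 · 0.1283 ≈ 3.042e+08 m = 3.042 × 10^8 m.
(b) rₐ = a(1 + e) = 2.371e+09 · (1 + 0.8717) = 2.371e+09 · 1.8717 ≈ 4.438e+09 m = 4.438 × 10^9 m.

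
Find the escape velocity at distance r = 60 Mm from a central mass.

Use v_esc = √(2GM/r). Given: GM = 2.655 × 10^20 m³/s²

Convert to SI: r = 60 Mm = 6e+07 m.
Escape velocity comes from setting total energy to zero: ½v² − GM/r = 0 ⇒ v_esc = √(2GM / r).
v_esc = √(2 · 2.655e+20 / 6e+07) m/s ≈ 2.975e+06 m/s = 2975 km/s.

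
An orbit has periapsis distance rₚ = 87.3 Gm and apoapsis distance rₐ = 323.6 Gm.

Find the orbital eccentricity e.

Convert to SI: rₚ = 87.3 Gm = 8.73e+10 m; rₐ = 323.6 Gm = 3.236e+11 m.
e = (rₐ − rₚ) / (rₐ + rₚ).
e = (3.236e+11 − 8.73e+10) / (3.236e+11 + 8.73e+10) = 2.363e+11 / 4.109e+11 ≈ 0.5751.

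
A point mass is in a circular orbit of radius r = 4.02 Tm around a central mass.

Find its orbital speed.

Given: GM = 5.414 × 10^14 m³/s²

Convert to SI: r = 4.02 Tm = 4.02e+12 m.
For a circular orbit, gravity supplies the centripetal force, so v = √(GM / r).
v = √(5.414e+14 / 4.02e+12) m/s ≈ 11.61 m/s = 11.61 m/s.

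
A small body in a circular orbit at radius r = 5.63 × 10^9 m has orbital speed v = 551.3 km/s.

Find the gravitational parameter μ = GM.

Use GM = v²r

Convert to SI: v = 551.3 km/s = 551300 m/s.
For a circular orbit v² = GM/r, so GM = v² · r.
GM = (551300)² · 5.63e+09 m³/s² ≈ 1.711e+21 m³/s² = 1.711 × 10^21 m³/s².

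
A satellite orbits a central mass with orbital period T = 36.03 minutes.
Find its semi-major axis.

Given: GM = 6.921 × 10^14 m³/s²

Convert to SI: T = 36.03 minutes = 2161.8 s.
Invert Kepler's third law: a = (GM · T² / (4π²))^(1/3).
Substituting T = 2161.8 s and GM = 6.921e+14 m³/s²:
a = (6.921e+14 · (2161.8)² / (4π²))^(1/3) m
a ≈ 4.343e+06 m = 4.343 Mm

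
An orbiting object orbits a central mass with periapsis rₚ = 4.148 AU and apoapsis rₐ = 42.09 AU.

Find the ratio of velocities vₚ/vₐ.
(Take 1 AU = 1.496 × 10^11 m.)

Convert to SI: rₚ = 4.148 AU = 6.20541e+11 m; rₐ = 42.09 AU = 6.29666e+12 m.
Conservation of angular momentum gives rₚvₚ = rₐvₐ, so vₚ/vₐ = rₐ/rₚ.
vₚ/vₐ = 6.29666e+12 / 6.20541e+11 ≈ 10.15.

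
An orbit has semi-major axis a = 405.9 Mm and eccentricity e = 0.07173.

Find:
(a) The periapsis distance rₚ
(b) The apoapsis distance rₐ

Convert to SI: a = 405.9 Mm = 4.059e+08 m.
(a) rₚ = a(1 − e) = 4.059e+08 · (1 − 0.07173) = 4.059e+08 · 0.92827 ≈ 3.768e+08 m = 376.8 Mm.
(b) rₐ = a(1 + e) = 4.059e+08 · (1 + 0.07173) = 4.059e+08 · 1.07173 ≈ 4.35e+08 m = 435 Mm.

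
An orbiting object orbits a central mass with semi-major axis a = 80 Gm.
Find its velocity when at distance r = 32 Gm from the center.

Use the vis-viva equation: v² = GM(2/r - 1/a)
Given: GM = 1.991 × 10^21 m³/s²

Convert to SI: a = 80 Gm = 8e+10 m; r = 32 Gm = 3.2e+10 m.
Vis-viva: v = √(GM · (2/r − 1/a)).
2/r − 1/a = 2/3.2e+10 − 1/8e+10 = 5e-11 m⁻¹.
v = √(1.991e+21 · 5e-11) m/s ≈ 3.155e+05 m/s = 315.5 km/s.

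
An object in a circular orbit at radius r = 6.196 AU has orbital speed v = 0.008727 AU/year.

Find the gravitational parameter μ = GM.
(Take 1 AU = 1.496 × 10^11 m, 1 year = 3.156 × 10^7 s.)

Convert to SI: r = 6.196 AU = 9.26922e+11 m; v = 0.008727 AU/year = 41.3675 m/s.
For a circular orbit v² = GM/r, so GM = v² · r.
GM = (41.3675)² · 9.26922e+11 m³/s² ≈ 1.586e+15 m³/s² = 1.586 × 10^15 m³/s².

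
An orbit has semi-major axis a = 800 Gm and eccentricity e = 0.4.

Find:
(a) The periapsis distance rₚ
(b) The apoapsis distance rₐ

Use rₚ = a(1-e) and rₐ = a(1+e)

Convert to SI: a = 800 Gm = 8e+11 m.
(a) rₚ = a(1 − e) = 8e+11 · (1 − 0.4) = 8e+11 · 0.6 ≈ 4.8e+11 m = 480 Gm.
(b) rₐ = a(1 + e) = 8e+11 · (1 + 0.4) = 8e+11 · 1.4 ≈ 1.12e+12 m = 1.12 Tm.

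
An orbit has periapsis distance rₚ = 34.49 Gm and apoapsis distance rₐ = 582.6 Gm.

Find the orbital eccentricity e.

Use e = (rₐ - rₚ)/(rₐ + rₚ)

Convert to SI: rₚ = 34.49 Gm = 3.449e+10 m; rₐ = 582.6 Gm = 5.826e+11 m.
e = (rₐ − rₚ) / (rₐ + rₚ).
e = (5.826e+11 − 3.449e+10) / (5.826e+11 + 3.449e+10) = 5.4811e+11 / 6.1709e+11 ≈ 0.8882.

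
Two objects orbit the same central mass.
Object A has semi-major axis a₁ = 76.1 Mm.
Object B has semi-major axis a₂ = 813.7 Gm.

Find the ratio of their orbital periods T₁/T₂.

Convert to SI: a₁ = 76.1 Mm = 7.61e+07 m; a₂ = 813.7 Gm = 8.137e+11 m.
From Kepler's third law, (T₁/T₂)² = (a₁/a₂)³, so T₁/T₂ = (a₁/a₂)^(3/2).
a₁/a₂ = 7.61e+07 / 8.137e+11 = 9.35234e-05.
T₁/T₂ = (9.35234e-05)^(3/2) ≈ 9.044e-07.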